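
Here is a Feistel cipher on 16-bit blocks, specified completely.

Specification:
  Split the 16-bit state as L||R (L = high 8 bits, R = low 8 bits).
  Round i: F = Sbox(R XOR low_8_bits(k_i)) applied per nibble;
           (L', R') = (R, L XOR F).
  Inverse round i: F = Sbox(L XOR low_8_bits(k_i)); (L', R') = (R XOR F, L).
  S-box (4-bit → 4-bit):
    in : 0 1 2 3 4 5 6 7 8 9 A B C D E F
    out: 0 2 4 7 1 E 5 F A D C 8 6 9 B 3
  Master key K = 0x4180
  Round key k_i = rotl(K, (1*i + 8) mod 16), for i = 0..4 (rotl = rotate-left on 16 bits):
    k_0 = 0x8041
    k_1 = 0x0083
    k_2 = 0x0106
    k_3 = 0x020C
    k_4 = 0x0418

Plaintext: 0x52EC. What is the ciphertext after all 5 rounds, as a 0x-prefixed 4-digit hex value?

s_0 = plaintext = 0x52EC
s_1 = Round(s_0, k_0) = 0xEC9B
s_2 = Round(s_1, k_1) = 0x9BC6
s_3 = Round(s_2, k_2) = 0xC6FB
s_4 = Round(s_3, k_3) = 0xFBF9
s_5 = Round(s_4, k_4) = 0xF949

0xF949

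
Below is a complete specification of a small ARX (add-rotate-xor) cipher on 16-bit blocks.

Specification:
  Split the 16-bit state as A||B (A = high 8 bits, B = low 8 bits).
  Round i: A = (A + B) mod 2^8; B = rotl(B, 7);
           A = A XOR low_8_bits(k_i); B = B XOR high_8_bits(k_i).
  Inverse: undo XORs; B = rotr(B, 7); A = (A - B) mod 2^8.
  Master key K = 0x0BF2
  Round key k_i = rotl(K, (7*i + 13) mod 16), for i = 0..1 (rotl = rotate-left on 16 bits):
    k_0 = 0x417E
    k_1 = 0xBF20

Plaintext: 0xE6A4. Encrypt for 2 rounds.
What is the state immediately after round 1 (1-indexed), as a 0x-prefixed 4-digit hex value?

s_0 = plaintext = 0xE6A4
s_1 = Round(s_0, k_0) = 0xF413
s_2 = Round(s_1, k_1) = 0x2736

0xF413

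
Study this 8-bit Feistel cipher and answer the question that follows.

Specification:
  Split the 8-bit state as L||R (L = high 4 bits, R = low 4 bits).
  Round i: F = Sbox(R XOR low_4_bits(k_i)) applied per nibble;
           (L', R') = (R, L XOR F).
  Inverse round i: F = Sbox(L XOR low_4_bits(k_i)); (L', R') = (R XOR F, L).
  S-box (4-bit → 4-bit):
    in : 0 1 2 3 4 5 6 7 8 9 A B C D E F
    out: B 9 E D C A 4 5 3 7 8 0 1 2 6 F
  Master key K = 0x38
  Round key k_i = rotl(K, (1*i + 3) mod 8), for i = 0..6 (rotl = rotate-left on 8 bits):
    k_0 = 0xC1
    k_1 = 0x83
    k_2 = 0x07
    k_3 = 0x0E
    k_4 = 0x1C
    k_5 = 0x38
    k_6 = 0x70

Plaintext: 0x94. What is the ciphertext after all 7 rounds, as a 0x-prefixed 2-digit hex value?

0x7F

s_0 = plaintext = 0x94
s_1 = Round(s_0, k_0) = 0x43
s_2 = Round(s_1, k_1) = 0x3F
s_3 = Round(s_2, k_2) = 0xF0
s_4 = Round(s_3, k_3) = 0x09
s_5 = Round(s_4, k_4) = 0x9A
s_6 = Round(s_5, k_5) = 0xA7
s_7 = Round(s_6, k_6) = 0x7F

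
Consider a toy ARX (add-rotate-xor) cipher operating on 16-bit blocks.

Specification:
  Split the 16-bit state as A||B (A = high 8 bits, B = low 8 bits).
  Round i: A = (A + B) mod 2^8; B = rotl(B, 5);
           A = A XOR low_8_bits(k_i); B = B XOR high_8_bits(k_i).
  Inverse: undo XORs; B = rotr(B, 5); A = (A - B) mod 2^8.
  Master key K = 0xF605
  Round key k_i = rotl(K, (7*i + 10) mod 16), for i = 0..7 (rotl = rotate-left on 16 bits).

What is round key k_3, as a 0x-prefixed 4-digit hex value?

K = 0xF605
k_0 = rotl(K, (7*0+10) mod 16) = rotl(K, 10) = 0x17D8
k_1 = rotl(K, (7*1+10) mod 16) = rotl(K, 1) = 0xEC0B
k_2 = rotl(K, (7*2+10) mod 16) = rotl(K, 8) = 0x05F6
k_3 = rotl(K, (7*3+10) mod 16) = rotl(K, 15) = 0xFB02

0xFB02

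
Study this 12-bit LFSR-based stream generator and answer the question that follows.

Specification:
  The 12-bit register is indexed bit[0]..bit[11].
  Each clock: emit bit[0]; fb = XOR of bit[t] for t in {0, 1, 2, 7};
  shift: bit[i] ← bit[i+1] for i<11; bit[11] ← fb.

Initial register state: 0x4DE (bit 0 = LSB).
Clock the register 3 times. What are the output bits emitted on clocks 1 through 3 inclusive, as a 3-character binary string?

reg_0 = 0x4DE
clock 1: out=0, reg = 0xA6F
clock 2: out=1, reg = 0xD37
clock 3: out=1, reg = 0xE9B

011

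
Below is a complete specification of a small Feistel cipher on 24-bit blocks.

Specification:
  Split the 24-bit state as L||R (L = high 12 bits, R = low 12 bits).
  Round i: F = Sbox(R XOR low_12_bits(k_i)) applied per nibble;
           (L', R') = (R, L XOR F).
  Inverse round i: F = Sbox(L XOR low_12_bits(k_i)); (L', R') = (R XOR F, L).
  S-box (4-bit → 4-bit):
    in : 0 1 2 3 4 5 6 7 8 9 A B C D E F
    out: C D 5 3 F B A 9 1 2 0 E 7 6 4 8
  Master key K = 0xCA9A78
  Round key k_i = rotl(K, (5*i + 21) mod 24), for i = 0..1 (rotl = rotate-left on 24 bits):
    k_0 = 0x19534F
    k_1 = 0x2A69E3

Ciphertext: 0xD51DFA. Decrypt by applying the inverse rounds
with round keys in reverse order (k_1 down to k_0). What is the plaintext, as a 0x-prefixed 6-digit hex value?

s_0 = ciphertext = 0xD51DFA
s_1 = InvRound(s_0, k_1) = 0x21FD51
s_2 = InvRound(s_1, k_0) = 0x0ED21F

0x0ED21F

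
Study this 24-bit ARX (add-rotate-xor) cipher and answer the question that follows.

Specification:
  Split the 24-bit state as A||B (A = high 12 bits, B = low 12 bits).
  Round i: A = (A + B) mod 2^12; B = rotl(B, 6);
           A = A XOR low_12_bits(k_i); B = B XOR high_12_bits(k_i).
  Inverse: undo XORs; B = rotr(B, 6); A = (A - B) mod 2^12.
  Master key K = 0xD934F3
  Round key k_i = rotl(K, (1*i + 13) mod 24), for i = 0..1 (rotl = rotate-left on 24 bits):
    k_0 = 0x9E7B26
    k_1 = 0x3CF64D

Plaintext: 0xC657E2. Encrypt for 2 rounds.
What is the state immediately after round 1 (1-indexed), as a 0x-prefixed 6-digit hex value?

s_0 = plaintext = 0xC657E2
s_1 = Round(s_0, k_0) = 0xF61178
s_2 = Round(s_1, k_1) = 0x694DCA

0xF61178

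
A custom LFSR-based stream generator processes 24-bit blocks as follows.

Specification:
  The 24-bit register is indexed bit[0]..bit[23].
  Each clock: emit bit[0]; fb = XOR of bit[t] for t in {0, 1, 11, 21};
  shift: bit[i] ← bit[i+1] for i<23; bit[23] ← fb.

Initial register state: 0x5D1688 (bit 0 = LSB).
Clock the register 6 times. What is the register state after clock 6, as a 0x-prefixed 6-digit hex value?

reg_0 = 0x5D1688
clock 1: out=0, reg = 0x2E8B44
clock 2: out=0, reg = 0x1745A2
clock 3: out=0, reg = 0x8BA2D1
clock 4: out=1, reg = 0xC5D168
clock 5: out=0, reg = 0x62E8B4
clock 6: out=0, reg = 0x31745A

0x31745A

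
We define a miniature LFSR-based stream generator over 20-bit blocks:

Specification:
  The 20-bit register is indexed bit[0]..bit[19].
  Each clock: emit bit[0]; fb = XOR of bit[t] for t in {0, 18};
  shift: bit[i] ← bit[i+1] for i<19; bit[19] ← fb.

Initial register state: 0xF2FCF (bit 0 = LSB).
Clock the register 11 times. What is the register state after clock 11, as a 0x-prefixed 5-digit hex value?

reg_0 = 0xF2FCF
clock 1: out=1, reg = 0x797E7
clock 2: out=1, reg = 0x3CBF3
clock 3: out=1, reg = 0x9E5F9
clock 4: out=1, reg = 0xCF2FC
clock 5: out=0, reg = 0xE797E
clock 6: out=0, reg = 0xF3CBF
clock 7: out=1, reg = 0x79E5F
clock 8: out=1, reg = 0x3CF2F
clock 9: out=1, reg = 0x9E797
clock 10: out=1, reg = 0xCF3CB
clock 11: out=1, reg = 0x679E5

0x679E5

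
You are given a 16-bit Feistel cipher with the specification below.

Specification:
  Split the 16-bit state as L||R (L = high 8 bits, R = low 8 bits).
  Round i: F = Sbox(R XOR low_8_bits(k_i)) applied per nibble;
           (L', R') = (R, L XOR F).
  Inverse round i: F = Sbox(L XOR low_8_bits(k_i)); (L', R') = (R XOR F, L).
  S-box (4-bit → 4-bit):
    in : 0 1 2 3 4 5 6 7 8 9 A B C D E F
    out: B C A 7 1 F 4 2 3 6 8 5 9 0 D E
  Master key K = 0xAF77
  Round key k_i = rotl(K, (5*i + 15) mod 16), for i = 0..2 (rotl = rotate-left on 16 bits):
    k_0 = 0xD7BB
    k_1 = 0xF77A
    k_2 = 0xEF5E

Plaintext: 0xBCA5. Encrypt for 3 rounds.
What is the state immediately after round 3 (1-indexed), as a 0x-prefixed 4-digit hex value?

0x106C

s_0 = plaintext = 0xBCA5
s_1 = Round(s_0, k_0) = 0xA571
s_2 = Round(s_1, k_1) = 0x7110
s_3 = Round(s_2, k_2) = 0x106C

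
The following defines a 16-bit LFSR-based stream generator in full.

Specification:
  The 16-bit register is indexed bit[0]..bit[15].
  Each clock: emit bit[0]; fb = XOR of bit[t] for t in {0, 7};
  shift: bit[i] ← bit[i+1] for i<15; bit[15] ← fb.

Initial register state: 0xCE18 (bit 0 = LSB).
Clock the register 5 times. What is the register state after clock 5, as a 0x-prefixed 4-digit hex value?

0x2670

reg_0 = 0xCE18
clock 1: out=0, reg = 0x670C
clock 2: out=0, reg = 0x3386
clock 3: out=0, reg = 0x99C3
clock 4: out=1, reg = 0x4CE1
clock 5: out=1, reg = 0x2670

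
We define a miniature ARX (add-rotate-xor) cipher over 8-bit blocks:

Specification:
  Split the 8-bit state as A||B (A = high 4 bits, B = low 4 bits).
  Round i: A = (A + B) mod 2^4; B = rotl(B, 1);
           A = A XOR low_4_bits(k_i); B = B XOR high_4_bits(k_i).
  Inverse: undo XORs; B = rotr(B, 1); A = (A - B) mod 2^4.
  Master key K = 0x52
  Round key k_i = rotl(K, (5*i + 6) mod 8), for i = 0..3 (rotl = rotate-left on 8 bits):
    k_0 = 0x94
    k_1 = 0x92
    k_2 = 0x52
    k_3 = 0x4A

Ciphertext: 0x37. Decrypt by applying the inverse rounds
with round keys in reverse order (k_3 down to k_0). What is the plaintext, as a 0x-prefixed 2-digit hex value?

s_0 = ciphertext = 0x37
s_1 = InvRound(s_0, k_3) = 0x09
s_2 = InvRound(s_1, k_2) = 0xC6
s_3 = InvRound(s_2, k_1) = 0xFF
s_4 = InvRound(s_3, k_0) = 0x83

0x83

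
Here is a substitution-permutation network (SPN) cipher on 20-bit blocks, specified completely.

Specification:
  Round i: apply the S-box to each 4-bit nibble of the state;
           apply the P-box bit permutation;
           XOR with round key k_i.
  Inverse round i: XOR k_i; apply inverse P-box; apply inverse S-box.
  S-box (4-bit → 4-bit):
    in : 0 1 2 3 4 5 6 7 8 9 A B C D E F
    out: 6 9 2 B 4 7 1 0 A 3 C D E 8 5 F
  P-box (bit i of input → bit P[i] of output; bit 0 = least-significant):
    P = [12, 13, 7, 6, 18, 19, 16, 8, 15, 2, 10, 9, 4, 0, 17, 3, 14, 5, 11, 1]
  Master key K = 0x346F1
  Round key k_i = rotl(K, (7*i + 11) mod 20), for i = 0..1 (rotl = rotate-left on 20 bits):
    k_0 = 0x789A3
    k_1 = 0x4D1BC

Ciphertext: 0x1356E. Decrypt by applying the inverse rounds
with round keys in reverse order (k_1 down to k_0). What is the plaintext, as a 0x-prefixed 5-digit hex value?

s_0 = ciphertext = 0x1356E
s_1 = InvRound(s_0, k_1) = 0x16EEC
s_2 = InvRound(s_1, k_0) = 0x1CF18

0x1CF18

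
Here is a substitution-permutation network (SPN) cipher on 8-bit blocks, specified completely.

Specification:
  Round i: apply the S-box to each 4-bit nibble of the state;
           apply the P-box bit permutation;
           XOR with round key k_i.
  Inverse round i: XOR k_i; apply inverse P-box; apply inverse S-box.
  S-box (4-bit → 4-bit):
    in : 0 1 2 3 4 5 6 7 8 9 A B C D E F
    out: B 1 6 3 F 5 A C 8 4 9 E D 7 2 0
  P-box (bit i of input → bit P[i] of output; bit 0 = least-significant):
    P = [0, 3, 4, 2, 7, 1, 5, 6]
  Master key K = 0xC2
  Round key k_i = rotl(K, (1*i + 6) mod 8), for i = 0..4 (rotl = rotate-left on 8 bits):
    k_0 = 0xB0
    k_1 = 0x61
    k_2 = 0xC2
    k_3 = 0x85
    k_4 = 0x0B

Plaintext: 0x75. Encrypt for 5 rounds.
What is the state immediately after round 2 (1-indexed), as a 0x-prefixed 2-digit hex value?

0x80

s_0 = plaintext = 0x75
s_1 = Round(s_0, k_0) = 0xC1
s_2 = Round(s_1, k_1) = 0x80
s_3 = Round(s_2, k_2) = 0x8F
s_4 = Round(s_3, k_3) = 0xC5
s_5 = Round(s_4, k_4) = 0xFA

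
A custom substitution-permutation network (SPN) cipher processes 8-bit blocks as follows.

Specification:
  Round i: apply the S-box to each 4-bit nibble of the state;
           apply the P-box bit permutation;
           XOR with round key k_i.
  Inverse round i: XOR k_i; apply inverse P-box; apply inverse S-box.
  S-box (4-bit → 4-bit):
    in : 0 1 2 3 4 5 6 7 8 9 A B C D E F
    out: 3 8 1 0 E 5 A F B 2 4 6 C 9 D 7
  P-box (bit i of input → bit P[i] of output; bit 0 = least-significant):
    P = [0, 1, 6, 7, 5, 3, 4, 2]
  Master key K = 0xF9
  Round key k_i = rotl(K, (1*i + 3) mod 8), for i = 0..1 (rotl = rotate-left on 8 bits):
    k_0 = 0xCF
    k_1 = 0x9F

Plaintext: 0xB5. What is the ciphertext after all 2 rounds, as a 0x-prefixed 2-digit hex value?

s_0 = plaintext = 0xB5
s_1 = Round(s_0, k_0) = 0x96
s_2 = Round(s_1, k_1) = 0x15

0x15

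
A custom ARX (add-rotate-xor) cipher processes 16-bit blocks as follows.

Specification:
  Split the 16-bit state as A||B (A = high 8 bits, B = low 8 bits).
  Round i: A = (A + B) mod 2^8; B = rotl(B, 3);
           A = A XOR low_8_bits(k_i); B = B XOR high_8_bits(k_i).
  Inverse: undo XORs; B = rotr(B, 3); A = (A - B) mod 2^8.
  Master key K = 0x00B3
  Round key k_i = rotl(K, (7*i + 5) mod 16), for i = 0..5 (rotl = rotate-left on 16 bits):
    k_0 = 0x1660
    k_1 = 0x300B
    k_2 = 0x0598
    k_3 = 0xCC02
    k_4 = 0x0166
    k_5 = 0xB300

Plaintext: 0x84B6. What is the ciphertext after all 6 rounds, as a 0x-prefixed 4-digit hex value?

s_0 = plaintext = 0x84B6
s_1 = Round(s_0, k_0) = 0x5AA3
s_2 = Round(s_1, k_1) = 0xF62D
s_3 = Round(s_2, k_2) = 0xBB6C
s_4 = Round(s_3, k_3) = 0x25AF
s_5 = Round(s_4, k_4) = 0xB27C
s_6 = Round(s_5, k_5) = 0x2E50

0x2E50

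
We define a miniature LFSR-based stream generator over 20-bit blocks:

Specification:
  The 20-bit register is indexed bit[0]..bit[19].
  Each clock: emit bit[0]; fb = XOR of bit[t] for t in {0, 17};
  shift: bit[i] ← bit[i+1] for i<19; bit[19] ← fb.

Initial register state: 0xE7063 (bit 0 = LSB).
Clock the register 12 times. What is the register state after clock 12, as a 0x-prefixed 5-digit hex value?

0x244E7

reg_0 = 0xE7063
clock 1: out=1, reg = 0x73831
clock 2: out=1, reg = 0x39C18
clock 3: out=0, reg = 0x9CE0C
clock 4: out=0, reg = 0x4E706
clock 5: out=0, reg = 0x27383
clock 6: out=1, reg = 0x139C1
clock 7: out=1, reg = 0x89CE0
clock 8: out=0, reg = 0x44E70
clock 9: out=0, reg = 0x22738
clock 10: out=0, reg = 0x9139C
clock 11: out=0, reg = 0x489CE
clock 12: out=0, reg = 0x244E7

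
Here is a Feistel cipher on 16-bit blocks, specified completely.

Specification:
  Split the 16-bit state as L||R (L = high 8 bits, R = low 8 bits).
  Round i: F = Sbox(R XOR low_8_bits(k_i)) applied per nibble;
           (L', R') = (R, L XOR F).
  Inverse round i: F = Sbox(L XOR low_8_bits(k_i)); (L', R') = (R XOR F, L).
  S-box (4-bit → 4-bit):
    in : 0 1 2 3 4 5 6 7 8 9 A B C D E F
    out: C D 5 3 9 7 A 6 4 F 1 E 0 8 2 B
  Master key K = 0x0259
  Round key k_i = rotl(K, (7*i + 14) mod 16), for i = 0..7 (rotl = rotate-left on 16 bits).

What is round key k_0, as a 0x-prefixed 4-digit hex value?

K = 0x0259
k_0 = rotl(K, (7*0+14) mod 16) = rotl(K, 14) = 0x4096

0x4096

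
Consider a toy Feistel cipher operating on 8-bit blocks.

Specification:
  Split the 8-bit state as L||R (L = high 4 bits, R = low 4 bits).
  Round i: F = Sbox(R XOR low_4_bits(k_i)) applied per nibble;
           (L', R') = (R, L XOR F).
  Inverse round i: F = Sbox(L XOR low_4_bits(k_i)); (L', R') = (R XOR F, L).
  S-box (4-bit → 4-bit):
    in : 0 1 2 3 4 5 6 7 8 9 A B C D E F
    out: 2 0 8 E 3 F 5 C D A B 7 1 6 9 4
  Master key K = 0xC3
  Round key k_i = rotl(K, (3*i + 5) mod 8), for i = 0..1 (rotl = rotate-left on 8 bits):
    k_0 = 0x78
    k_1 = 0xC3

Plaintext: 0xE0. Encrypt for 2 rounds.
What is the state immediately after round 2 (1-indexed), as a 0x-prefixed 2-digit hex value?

0x32

s_0 = plaintext = 0xE0
s_1 = Round(s_0, k_0) = 0x03
s_2 = Round(s_1, k_1) = 0x32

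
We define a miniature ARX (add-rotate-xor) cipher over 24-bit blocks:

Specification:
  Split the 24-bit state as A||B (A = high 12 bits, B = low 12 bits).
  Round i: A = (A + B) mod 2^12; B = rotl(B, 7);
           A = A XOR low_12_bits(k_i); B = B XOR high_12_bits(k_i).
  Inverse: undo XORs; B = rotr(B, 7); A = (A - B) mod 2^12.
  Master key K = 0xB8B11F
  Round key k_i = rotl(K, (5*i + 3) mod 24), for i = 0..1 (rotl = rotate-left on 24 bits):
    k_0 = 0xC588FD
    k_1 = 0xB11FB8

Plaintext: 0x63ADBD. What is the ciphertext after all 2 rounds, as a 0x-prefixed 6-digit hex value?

s_0 = plaintext = 0x63ADBD
s_1 = Round(s_0, k_0) = 0xB0A2B5
s_2 = Round(s_1, k_1) = 0x207184

0x207184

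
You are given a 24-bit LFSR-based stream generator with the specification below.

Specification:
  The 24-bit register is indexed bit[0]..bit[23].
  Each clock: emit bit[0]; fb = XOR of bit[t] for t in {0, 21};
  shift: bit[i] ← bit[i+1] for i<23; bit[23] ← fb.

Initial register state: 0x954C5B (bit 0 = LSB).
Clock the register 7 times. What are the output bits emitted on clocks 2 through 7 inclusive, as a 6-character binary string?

reg_0 = 0x954C5B
clock 1: out=1, reg = 0xCAA62D
clock 2: out=1, reg = 0xE55316
clock 3: out=0, reg = 0xF2A98B
clock 4: out=1, reg = 0x7954C5
clock 5: out=1, reg = 0x3CAA62
clock 6: out=0, reg = 0x9E5531
clock 7: out=1, reg = 0xCF2A98

101101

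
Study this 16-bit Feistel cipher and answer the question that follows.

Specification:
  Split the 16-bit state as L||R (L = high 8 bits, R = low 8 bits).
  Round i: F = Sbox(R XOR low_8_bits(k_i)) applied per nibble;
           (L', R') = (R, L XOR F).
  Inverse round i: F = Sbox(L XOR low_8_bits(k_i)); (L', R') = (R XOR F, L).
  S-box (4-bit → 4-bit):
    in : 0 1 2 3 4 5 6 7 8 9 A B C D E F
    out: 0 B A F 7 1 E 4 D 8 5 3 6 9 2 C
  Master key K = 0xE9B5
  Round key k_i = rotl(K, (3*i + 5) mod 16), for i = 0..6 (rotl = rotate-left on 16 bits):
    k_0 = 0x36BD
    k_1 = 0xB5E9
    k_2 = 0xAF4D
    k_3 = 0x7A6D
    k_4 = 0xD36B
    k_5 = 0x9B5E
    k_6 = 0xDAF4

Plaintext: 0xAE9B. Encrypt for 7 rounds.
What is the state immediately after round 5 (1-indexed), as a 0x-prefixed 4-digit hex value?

s_0 = plaintext = 0xAE9B
s_1 = Round(s_0, k_0) = 0x9B00
s_2 = Round(s_1, k_1) = 0x00B3
s_3 = Round(s_2, k_2) = 0xB3C2
s_4 = Round(s_3, k_3) = 0xC2EF
s_5 = Round(s_4, k_4) = 0xEF15
s_6 = Round(s_5, k_5) = 0x159C
s_7 = Round(s_6, k_6) = 0x9CF8

0xEF15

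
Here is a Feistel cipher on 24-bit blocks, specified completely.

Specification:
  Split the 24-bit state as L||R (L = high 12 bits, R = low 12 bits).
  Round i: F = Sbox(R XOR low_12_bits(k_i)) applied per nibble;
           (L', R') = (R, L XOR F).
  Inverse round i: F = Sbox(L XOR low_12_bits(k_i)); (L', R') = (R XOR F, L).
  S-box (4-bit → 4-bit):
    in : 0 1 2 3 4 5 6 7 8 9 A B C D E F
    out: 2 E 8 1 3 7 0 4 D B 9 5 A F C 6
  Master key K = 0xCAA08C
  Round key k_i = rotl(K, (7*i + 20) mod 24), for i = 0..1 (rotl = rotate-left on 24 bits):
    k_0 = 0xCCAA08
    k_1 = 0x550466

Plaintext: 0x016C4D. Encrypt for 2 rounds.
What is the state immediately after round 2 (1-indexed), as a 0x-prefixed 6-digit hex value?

s_0 = plaintext = 0x016C4D
s_1 = Round(s_0, k_0) = 0xC4D021
s_2 = Round(s_1, k_1) = 0x021F79

0x021F79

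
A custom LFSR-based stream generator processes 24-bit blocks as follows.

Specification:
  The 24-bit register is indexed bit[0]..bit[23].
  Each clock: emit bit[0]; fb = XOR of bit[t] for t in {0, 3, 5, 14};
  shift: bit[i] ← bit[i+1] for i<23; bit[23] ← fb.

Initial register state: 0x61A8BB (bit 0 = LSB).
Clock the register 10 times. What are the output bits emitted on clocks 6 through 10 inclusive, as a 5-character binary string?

reg_0 = 0x61A8BB
clock 1: out=1, reg = 0xB0D45D
clock 2: out=1, reg = 0xD86A2E
clock 3: out=0, reg = 0xEC3517
clock 4: out=1, reg = 0xF61A8B
clock 5: out=1, reg = 0x7B0D45
clock 6: out=1, reg = 0xBD86A2
clock 7: out=0, reg = 0xDEC351
clock 8: out=1, reg = 0x6F61A8
clock 9: out=0, reg = 0xB7B0D4
clock 10: out=0, reg = 0x5BD86A

10100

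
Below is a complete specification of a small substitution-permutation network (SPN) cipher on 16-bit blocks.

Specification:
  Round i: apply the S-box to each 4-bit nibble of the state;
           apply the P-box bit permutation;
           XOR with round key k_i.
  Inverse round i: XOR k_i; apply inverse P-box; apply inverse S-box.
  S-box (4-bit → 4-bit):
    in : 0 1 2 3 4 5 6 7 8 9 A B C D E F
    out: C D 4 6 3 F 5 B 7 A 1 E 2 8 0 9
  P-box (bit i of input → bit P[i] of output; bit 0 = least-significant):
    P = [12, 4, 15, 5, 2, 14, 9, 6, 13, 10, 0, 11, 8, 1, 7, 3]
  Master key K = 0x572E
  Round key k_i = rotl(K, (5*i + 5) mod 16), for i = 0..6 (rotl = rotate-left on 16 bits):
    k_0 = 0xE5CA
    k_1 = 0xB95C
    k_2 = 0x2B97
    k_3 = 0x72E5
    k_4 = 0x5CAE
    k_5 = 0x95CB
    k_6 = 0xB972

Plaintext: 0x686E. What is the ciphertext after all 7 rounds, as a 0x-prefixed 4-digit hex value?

0xD2CF

s_0 = plaintext = 0x686E
s_1 = Round(s_0, k_0) = 0xC24F
s_2 = Round(s_1, k_1) = 0xE97B
s_3 = Round(s_2, k_2) = 0xE7E3
s_4 = Round(s_3, k_3) = 0xDEF5
s_5 = Round(s_4, k_4) = 0xCCD2
s_6 = Round(s_5, k_5) = 0x1189
s_7 = Round(s_6, k_6) = 0xD2CF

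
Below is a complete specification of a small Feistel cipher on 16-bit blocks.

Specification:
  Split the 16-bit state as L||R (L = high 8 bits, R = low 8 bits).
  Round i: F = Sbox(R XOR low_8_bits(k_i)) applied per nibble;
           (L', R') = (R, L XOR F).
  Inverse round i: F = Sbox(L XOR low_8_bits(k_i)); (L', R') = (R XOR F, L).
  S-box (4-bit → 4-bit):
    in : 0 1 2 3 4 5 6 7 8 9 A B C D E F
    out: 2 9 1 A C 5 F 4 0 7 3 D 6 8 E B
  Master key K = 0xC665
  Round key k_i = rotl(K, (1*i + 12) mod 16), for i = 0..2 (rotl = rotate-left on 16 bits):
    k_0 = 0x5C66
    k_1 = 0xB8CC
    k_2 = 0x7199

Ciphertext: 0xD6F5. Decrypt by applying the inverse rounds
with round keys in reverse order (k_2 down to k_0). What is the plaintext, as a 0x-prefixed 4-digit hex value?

0x1767

s_0 = ciphertext = 0xD6F5
s_1 = InvRound(s_0, k_2) = 0x3ED6
s_2 = InvRound(s_1, k_1) = 0x673E
s_3 = InvRound(s_2, k_0) = 0x1767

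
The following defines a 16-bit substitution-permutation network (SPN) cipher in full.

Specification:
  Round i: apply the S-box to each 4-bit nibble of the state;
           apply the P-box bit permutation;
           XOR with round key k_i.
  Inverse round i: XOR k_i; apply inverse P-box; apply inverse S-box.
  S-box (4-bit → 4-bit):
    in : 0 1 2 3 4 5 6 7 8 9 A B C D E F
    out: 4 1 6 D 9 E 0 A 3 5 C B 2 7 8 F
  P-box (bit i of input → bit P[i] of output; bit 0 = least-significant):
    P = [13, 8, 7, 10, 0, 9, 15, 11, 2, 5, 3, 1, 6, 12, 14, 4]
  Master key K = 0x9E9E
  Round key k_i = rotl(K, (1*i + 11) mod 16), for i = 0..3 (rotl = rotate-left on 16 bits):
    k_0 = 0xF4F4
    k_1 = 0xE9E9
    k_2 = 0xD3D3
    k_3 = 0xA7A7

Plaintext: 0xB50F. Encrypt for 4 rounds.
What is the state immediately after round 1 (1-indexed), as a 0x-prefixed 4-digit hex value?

0x410E

s_0 = plaintext = 0xB50F
s_1 = Round(s_0, k_0) = 0x410E
s_2 = Round(s_1, k_1) = 0x6DBD
s_3 = Round(s_2, k_2) = 0xF87E
s_4 = Round(s_3, k_3) = 0xF9D3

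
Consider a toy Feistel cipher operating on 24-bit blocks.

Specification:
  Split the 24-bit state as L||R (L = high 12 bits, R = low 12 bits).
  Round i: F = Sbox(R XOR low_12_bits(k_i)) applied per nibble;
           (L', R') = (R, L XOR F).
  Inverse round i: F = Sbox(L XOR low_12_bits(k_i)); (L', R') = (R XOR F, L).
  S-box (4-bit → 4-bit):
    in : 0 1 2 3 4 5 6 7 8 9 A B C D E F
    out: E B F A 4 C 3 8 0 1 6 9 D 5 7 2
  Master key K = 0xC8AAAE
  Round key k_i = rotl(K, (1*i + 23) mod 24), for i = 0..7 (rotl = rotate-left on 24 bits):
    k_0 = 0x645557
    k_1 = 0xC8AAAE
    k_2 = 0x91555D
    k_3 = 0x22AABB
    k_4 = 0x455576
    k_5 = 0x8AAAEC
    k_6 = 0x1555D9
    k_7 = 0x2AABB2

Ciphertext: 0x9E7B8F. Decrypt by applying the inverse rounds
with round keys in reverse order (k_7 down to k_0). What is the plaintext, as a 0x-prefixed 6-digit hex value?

0x53F848

s_0 = ciphertext = 0x9E7B8F
s_1 = InvRound(s_0, k_7) = 0x4439E7
s_2 = InvRound(s_1, k_6) = 0x2F1443
s_3 = InvRound(s_2, k_5) = 0x4F62F1
s_4 = InvRound(s_3, k_4) = 0x9FF4F6
s_5 = InvRound(s_4, k_3) = 0xEB29FF
s_6 = InvRound(s_5, k_2) = 0x08DEB2
s_7 = InvRound(s_6, k_1) = 0x84808D
s_8 = InvRound(s_7, k_0) = 0x53F848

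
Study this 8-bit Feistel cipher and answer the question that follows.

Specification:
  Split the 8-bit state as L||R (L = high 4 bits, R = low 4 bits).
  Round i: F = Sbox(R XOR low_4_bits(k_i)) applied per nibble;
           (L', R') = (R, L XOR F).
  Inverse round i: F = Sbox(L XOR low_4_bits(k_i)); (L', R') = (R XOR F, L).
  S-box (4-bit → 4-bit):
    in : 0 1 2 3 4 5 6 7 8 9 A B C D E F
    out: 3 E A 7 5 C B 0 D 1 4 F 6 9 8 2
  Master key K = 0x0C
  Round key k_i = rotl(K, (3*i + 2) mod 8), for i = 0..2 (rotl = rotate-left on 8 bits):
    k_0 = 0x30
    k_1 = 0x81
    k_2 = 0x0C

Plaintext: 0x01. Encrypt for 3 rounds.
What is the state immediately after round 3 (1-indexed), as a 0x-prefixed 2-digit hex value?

0x3C

s_0 = plaintext = 0x01
s_1 = Round(s_0, k_0) = 0x1E
s_2 = Round(s_1, k_1) = 0xE3
s_3 = Round(s_2, k_2) = 0x3C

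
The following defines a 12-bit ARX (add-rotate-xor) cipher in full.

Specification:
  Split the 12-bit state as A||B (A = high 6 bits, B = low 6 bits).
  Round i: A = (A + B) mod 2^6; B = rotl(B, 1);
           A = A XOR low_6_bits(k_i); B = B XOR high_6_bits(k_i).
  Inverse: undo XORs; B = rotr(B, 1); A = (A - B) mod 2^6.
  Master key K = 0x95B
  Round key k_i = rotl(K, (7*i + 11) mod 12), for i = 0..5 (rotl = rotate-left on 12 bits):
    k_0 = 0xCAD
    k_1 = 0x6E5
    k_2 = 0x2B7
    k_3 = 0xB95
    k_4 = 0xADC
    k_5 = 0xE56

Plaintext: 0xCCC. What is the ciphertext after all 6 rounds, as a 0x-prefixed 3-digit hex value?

s_0 = plaintext = 0xCCC
s_1 = Round(s_0, k_0) = 0x4AA
s_2 = Round(s_1, k_1) = 0x64E
s_3 = Round(s_2, k_2) = 0x416
s_4 = Round(s_3, k_3) = 0xCC2
s_5 = Round(s_4, k_4) = 0xA6F
s_6 = Round(s_5, k_5) = 0x3A6

0x3A6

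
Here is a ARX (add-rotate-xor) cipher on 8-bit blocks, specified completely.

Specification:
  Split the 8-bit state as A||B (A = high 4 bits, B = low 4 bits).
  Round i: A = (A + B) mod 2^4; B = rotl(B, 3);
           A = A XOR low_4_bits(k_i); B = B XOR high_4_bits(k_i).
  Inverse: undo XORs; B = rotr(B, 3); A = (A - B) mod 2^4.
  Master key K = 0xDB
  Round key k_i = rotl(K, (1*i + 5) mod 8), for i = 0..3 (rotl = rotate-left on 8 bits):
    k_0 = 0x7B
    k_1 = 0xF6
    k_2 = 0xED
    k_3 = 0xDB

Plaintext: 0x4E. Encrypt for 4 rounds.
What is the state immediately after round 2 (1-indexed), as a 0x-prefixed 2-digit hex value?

0xFF

s_0 = plaintext = 0x4E
s_1 = Round(s_0, k_0) = 0x90
s_2 = Round(s_1, k_1) = 0xFF
s_3 = Round(s_2, k_2) = 0x31
s_4 = Round(s_3, k_3) = 0xF5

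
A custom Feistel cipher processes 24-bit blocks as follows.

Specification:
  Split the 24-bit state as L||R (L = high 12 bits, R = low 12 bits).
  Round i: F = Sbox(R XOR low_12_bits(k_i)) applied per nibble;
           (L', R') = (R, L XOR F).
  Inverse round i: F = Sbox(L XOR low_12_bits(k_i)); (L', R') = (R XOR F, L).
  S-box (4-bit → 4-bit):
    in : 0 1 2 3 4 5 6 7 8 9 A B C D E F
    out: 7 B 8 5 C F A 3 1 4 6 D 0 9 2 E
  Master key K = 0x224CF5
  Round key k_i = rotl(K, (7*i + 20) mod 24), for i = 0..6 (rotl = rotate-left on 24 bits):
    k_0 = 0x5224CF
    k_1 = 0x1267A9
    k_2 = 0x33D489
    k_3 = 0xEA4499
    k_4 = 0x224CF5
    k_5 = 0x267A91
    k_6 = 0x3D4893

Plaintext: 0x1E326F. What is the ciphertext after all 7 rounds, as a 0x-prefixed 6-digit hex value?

0xAE821D

s_0 = plaintext = 0x1E326F
s_1 = Round(s_0, k_0) = 0x26FB84
s_2 = Round(s_1, k_1) = 0xB842E6
s_3 = Round(s_2, k_2) = 0x2E612A
s_4 = Round(s_3, k_3) = 0x12AD33
s_5 = Round(s_4, k_4) = 0xD33A20
s_6 = Round(s_5, k_5) = 0xA20AE8
s_7 = Round(s_6, k_6) = 0xAE821D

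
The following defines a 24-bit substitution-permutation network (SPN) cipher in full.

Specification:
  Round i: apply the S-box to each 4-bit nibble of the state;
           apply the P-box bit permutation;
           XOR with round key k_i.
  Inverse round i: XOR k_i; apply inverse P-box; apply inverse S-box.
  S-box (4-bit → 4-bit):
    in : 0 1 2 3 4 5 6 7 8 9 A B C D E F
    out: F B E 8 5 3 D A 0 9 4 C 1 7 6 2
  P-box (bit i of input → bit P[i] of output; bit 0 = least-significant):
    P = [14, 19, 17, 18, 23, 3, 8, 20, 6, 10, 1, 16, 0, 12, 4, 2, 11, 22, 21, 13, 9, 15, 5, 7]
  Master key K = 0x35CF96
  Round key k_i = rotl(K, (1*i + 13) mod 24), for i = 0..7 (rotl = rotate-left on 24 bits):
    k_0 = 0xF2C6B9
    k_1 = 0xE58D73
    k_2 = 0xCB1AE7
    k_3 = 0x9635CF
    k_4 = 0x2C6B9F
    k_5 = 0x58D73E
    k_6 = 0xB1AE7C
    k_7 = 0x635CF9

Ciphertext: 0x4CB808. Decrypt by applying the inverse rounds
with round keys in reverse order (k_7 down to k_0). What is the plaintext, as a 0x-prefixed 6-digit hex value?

0x63BD33

s_0 = ciphertext = 0x4CB808
s_1 = InvRound(s_0, k_7) = 0x2B4180
s_2 = InvRound(s_1, k_6) = 0x09B50D
s_3 = InvRound(s_2, k_5) = 0x474B3C
s_4 = InvRound(s_3, k_4) = 0xB2CB8E
s_5 = InvRound(s_4, k_3) = 0x565589
s_6 = InvRound(s_5, k_2) = 0x4C3001
s_7 = InvRound(s_6, k_1) = 0xE6E04F
s_8 = InvRound(s_7, k_0) = 0x63BD33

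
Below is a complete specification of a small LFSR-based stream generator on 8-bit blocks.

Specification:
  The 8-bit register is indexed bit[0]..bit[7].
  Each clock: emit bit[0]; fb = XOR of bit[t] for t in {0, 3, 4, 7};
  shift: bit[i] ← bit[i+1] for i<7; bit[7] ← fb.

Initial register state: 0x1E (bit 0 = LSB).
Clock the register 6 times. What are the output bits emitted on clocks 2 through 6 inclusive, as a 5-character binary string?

reg_0 = 0x1E
clock 1: out=0, reg = 0x0F
clock 2: out=1, reg = 0x07
clock 3: out=1, reg = 0x83
clock 4: out=1, reg = 0x41
clock 5: out=1, reg = 0xA0
clock 6: out=0, reg = 0xD0

11110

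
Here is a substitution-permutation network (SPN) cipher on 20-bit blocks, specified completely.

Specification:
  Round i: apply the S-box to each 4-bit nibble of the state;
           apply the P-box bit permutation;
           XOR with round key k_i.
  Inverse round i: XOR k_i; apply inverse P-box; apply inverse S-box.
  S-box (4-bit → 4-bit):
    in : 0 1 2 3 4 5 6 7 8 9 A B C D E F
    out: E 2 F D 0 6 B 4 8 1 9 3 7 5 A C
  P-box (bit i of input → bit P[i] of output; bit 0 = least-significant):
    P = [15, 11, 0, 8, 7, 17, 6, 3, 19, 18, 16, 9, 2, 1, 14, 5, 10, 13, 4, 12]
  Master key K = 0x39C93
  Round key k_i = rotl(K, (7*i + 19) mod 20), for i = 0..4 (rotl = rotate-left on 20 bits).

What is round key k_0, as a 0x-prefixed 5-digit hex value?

0x9CE49

K = 0x39C93
k_0 = rotl(K, (7*0+19) mod 20) = rotl(K, 19) = 0x9CE49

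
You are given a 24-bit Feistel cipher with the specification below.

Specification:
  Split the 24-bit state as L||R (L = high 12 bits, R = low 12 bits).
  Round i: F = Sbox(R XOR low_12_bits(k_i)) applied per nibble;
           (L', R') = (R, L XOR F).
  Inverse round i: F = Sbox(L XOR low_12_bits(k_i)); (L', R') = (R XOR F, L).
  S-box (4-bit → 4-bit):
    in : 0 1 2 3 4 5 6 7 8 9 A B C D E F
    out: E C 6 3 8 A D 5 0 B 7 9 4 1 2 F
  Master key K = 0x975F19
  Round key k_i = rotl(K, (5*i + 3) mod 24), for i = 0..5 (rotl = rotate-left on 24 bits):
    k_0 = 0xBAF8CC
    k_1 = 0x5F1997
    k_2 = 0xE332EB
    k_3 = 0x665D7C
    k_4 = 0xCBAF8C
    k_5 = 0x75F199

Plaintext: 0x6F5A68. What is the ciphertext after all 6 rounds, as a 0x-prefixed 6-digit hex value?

s_0 = plaintext = 0x6F5A68
s_1 = Round(s_0, k_0) = 0xA6808D
s_2 = Round(s_1, k_1) = 0x08D1AF
s_3 = Round(s_2, k_2) = 0x1AF305
s_4 = Round(s_3, k_3) = 0x3053F4
s_5 = Round(s_4, k_4) = 0x3F4755
s_6 = Round(s_5, k_5) = 0x755EB0

0x755EB0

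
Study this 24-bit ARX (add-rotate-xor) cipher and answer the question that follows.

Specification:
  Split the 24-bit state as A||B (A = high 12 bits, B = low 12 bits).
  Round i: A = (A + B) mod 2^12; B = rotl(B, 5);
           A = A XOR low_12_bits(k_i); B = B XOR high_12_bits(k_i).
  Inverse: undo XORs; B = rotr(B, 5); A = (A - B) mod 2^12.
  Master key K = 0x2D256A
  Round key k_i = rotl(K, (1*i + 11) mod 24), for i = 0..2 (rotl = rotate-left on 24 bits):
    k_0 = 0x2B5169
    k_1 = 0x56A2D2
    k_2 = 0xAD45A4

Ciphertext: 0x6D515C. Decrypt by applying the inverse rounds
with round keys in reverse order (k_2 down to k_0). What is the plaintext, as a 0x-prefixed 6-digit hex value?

0x58AE4D

s_0 = ciphertext = 0x6D515C
s_1 = InvRound(s_0, k_2) = 0xF1545C
s_2 = InvRound(s_1, k_1) = 0x2BEB09
s_3 = InvRound(s_2, k_0) = 0x58AE4D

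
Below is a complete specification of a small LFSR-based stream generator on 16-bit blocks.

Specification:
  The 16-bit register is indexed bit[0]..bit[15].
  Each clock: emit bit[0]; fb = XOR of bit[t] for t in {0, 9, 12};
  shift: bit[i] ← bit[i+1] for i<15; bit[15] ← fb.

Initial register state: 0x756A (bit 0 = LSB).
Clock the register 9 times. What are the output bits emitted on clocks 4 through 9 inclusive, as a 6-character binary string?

101101

reg_0 = 0x756A
clock 1: out=0, reg = 0xBAB5
clock 2: out=1, reg = 0xDD5A
clock 3: out=0, reg = 0xEEAD
clock 4: out=1, reg = 0x7756
clock 5: out=0, reg = 0x3BAB
clock 6: out=1, reg = 0x9DD5
clock 7: out=1, reg = 0x4EEA
clock 8: out=0, reg = 0xA775
clock 9: out=1, reg = 0x53BA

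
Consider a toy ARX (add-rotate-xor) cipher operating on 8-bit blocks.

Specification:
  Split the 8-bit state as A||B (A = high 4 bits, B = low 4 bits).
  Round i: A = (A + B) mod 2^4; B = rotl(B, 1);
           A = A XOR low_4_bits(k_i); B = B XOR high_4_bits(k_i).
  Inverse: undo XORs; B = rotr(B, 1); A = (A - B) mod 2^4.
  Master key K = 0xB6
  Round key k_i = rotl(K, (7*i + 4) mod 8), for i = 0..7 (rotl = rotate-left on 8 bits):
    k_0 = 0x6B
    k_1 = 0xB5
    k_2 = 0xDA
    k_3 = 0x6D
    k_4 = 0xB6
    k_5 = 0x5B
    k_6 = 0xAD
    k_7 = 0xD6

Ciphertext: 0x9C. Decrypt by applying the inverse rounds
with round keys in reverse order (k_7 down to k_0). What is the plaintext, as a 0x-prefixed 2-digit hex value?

s_0 = ciphertext = 0x9C
s_1 = InvRound(s_0, k_7) = 0x78
s_2 = InvRound(s_1, k_6) = 0x91
s_3 = InvRound(s_2, k_5) = 0x02
s_4 = InvRound(s_3, k_4) = 0xAC
s_5 = InvRound(s_4, k_3) = 0x25
s_6 = InvRound(s_5, k_2) = 0x44
s_7 = InvRound(s_6, k_1) = 0x2F
s_8 = InvRound(s_7, k_0) = 0xDC

0xDC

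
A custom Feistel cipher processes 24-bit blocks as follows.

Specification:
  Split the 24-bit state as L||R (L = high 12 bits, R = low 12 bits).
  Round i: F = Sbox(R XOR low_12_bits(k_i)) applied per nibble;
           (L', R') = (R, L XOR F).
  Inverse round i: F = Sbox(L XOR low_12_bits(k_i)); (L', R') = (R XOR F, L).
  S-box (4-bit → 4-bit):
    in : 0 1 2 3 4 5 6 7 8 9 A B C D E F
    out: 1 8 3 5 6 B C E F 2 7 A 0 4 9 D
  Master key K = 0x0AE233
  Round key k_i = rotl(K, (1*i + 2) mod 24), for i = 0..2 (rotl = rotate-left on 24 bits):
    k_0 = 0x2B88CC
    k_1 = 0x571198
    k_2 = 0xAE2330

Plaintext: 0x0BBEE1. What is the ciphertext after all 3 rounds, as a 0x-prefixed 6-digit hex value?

s_0 = plaintext = 0x0BBEE1
s_1 = Round(s_0, k_0) = 0xEE1C8F
s_2 = Round(s_1, k_1) = 0xC8FA6F
s_3 = Round(s_2, k_2) = 0xA6FE32

0xA6FE32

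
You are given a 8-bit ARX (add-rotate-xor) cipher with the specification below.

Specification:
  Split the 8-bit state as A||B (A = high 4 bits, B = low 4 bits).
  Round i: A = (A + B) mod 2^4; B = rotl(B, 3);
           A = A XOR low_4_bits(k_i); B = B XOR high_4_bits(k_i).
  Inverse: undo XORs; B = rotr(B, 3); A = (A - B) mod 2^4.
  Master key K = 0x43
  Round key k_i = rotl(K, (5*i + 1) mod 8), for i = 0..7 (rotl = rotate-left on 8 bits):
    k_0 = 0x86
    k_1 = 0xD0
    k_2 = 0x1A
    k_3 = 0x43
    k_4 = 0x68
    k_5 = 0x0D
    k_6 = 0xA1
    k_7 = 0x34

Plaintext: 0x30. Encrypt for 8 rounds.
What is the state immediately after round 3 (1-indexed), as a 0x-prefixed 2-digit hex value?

0xCD

s_0 = plaintext = 0x30
s_1 = Round(s_0, k_0) = 0x58
s_2 = Round(s_1, k_1) = 0xD9
s_3 = Round(s_2, k_2) = 0xCD
s_4 = Round(s_3, k_3) = 0xAA
s_5 = Round(s_4, k_4) = 0xC3
s_6 = Round(s_5, k_5) = 0x29
s_7 = Round(s_6, k_6) = 0xA6
s_8 = Round(s_7, k_7) = 0x40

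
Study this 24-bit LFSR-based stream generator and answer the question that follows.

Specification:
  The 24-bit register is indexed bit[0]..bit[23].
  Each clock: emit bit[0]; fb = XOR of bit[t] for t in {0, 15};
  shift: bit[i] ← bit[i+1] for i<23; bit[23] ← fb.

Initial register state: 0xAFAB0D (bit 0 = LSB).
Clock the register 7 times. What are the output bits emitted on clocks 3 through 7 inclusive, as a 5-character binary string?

reg_0 = 0xAFAB0D
clock 1: out=1, reg = 0x57D586
clock 2: out=0, reg = 0xABEAC3
clock 3: out=1, reg = 0x55F561
clock 4: out=1, reg = 0x2AFAB0
clock 5: out=0, reg = 0x957D58
clock 6: out=0, reg = 0x4ABEAC
clock 7: out=0, reg = 0xA55F56

11000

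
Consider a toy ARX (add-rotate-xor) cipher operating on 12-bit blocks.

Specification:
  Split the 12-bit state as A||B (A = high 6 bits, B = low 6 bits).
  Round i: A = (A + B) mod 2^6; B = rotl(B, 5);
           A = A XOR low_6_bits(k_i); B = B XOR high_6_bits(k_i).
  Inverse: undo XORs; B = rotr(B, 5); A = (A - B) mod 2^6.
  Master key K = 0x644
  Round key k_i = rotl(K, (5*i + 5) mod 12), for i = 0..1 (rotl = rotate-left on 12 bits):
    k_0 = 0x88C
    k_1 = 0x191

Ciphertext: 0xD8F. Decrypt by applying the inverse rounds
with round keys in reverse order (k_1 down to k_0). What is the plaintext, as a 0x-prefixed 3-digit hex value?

s_0 = ciphertext = 0xD8F
s_1 = InvRound(s_0, k_1) = 0x552
s_2 = InvRound(s_1, k_0) = 0xE21

0xE21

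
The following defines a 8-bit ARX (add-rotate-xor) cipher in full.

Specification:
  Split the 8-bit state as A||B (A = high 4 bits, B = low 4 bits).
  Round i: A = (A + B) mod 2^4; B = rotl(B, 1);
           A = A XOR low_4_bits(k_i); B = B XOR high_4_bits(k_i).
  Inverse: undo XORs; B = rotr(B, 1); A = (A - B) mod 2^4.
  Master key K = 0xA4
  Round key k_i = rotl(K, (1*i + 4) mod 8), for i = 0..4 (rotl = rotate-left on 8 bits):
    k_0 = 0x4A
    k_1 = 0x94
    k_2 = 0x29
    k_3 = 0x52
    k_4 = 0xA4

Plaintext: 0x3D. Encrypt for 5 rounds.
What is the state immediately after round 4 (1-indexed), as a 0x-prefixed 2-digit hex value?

s_0 = plaintext = 0x3D
s_1 = Round(s_0, k_0) = 0xAF
s_2 = Round(s_1, k_1) = 0xD6
s_3 = Round(s_2, k_2) = 0xAE
s_4 = Round(s_3, k_3) = 0xA8
s_5 = Round(s_4, k_4) = 0x6B

0xA8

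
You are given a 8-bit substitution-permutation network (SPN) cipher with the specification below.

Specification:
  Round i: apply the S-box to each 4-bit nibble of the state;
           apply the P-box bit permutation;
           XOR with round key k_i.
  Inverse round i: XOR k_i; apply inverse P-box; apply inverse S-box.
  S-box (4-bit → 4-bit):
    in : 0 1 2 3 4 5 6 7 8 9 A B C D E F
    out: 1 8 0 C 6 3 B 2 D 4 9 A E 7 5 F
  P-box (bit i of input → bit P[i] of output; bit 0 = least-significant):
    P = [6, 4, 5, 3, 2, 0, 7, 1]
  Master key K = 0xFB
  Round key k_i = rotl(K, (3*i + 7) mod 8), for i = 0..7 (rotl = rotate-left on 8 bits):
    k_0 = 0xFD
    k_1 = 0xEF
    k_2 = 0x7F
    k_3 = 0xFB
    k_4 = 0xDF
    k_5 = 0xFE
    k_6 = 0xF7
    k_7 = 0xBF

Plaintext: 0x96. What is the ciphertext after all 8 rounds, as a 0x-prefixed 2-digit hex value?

s_0 = plaintext = 0x96
s_1 = Round(s_0, k_0) = 0x25
s_2 = Round(s_1, k_1) = 0xBF
s_3 = Round(s_2, k_2) = 0x04
s_4 = Round(s_3, k_3) = 0xCF
s_5 = Round(s_4, k_4) = 0x24
s_6 = Round(s_5, k_5) = 0xCE
s_7 = Round(s_6, k_6) = 0x14
s_8 = Round(s_7, k_7) = 0x8D

0x8D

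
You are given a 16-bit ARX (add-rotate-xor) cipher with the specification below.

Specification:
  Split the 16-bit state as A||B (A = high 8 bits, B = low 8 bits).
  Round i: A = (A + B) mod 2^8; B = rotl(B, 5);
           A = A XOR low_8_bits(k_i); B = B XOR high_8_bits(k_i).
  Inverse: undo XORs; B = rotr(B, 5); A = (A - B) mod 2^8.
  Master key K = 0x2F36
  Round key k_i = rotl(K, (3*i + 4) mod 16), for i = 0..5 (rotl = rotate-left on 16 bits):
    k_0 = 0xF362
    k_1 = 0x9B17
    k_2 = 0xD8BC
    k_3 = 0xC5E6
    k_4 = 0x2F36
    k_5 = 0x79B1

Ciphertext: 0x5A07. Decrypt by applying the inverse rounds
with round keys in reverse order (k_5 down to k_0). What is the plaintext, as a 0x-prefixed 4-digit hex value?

0xE8FA

s_0 = ciphertext = 0x5A07
s_1 = InvRound(s_0, k_5) = 0xF8F3
s_2 = InvRound(s_1, k_4) = 0xE8E6
s_3 = InvRound(s_2, k_3) = 0xF519
s_4 = InvRound(s_3, k_2) = 0x3B0E
s_5 = InvRound(s_4, k_1) = 0x80AC
s_6 = InvRound(s_5, k_0) = 0xE8FA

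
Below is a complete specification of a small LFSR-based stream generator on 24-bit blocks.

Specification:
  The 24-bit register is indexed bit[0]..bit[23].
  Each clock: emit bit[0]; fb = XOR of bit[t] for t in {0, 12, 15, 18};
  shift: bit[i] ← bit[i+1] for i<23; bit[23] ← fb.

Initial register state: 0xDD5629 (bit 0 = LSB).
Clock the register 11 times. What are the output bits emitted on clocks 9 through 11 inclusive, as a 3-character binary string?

reg_0 = 0xDD5629
clock 1: out=1, reg = 0xEEAB14
clock 2: out=0, reg = 0x77558A
clock 3: out=0, reg = 0x3BAAC5
clock 4: out=1, reg = 0x1DD562
clock 5: out=0, reg = 0x8EEAB1
clock 6: out=1, reg = 0xC77558
clock 7: out=0, reg = 0x63BAAC
clock 8: out=0, reg = 0x31DD56
clock 9: out=0, reg = 0x18EEAB
clock 10: out=1, reg = 0x0C7755
clock 11: out=1, reg = 0x863BAA

011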